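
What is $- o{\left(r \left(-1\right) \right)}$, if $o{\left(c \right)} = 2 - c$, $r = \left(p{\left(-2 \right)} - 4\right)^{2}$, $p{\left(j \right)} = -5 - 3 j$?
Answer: $-11$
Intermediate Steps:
$r = 9$ ($r = \left(\left(-5 - -6\right) - 4\right)^{2} = \left(\left(-5 + 6\right) - 4\right)^{2} = \left(1 - 4\right)^{2} = \left(-3\right)^{2} = 9$)
$- o{\left(r \left(-1\right) \right)} = - (2 - 9 \left(-1\right)) = - (2 - -9) = - (2 + 9) = \left(-1\right) 11 = -11$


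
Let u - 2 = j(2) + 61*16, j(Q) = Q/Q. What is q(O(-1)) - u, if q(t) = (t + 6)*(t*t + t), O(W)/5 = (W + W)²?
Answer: 9941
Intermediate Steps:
j(Q) = 1
O(W) = 20*W² (O(W) = 5*(W + W)² = 5*(2*W)² = 5*(4*W²) = 20*W²)
q(t) = (6 + t)*(t + t²) (q(t) = (6 + t)*(t² + t) = (6 + t)*(t + t²))
u = 979 (u = 2 + (1 + 61*16) = 2 + (1 + 976) = 2 + 977 = 979)
q(O(-1)) - u = (20*(-1)²)*(6 + (20*(-1)²)² + 7*(20*(-1)²)) - 1*979 = (20*1)*(6 + (20*1)² + 7*(20*1)) - 979 = 20*(6 + 20² + 7*20) - 979 = 20*(6 + 400 + 140) - 979 = 20*546 - 979 = 10920 - 979 = 9941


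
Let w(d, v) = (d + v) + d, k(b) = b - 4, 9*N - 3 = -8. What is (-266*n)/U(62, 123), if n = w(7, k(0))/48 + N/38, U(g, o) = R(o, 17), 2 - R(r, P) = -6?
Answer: -1855/288 ≈ -6.4410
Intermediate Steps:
R(r, P) = 8 (R(r, P) = 2 - 1*(-6) = 2 + 6 = 8)
U(g, o) = 8
N = -5/9 (N = ⅓ + (⅑)*(-8) = ⅓ - 8/9 = -5/9 ≈ -0.55556)
k(b) = -4 + b
w(d, v) = v + 2*d
n = 265/1368 (n = ((-4 + 0) + 2*7)/48 - 5/9/38 = (-4 + 14)*(1/48) - 5/9*1/38 = 10*(1/48) - 5/342 = 5/24 - 5/342 = 265/1368 ≈ 0.19371)
(-266*n)/U(62, 123) = -266*265/1368/8 = -1855/36*⅛ = -1855/288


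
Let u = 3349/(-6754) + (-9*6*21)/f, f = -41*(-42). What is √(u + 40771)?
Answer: √3126287346750678/276914 ≈ 201.92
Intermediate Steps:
f = 1722
u = -319667/276914 (u = 3349/(-6754) + (-9*6*21)/1722 = 3349*(-1/6754) - 54*21*(1/1722) = -3349/6754 - 1134*1/1722 = -3349/6754 - 27/41 = -319667/276914 ≈ -1.1544)
√(u + 40771) = √(-319667/276914 + 40771) = √(11289741027/276914) = √3126287346750678/276914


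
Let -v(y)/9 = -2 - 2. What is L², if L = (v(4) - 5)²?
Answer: 923521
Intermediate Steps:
v(y) = 36 (v(y) = -9*(-2 - 2) = -9*(-4) = 36)
L = 961 (L = (36 - 5)² = 31² = 961)
L² = 961² = 923521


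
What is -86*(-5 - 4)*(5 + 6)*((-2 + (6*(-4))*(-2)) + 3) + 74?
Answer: 417260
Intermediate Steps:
-86*(-5 - 4)*(5 + 6)*((-2 + (6*(-4))*(-2)) + 3) + 74 = -86*(-9*11)*((-2 - 24*(-2)) + 3) + 74 = -(-8514)*((-2 + 48) + 3) + 74 = -(-8514)*(46 + 3) + 74 = -(-8514)*49 + 74 = -86*(-4851) + 74 = 417186 + 74 = 417260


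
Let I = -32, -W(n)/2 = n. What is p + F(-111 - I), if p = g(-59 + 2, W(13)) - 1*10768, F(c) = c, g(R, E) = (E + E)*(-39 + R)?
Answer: -5855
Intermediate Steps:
W(n) = -2*n
g(R, E) = 2*E*(-39 + R) (g(R, E) = (2*E)*(-39 + R) = 2*E*(-39 + R))
p = -5776 (p = 2*(-2*13)*(-39 + (-59 + 2)) - 1*10768 = 2*(-26)*(-39 - 57) - 10768 = 2*(-26)*(-96) - 10768 = 4992 - 10768 = -5776)
p + F(-111 - I) = -5776 + (-111 - 1*(-32)) = -5776 + (-111 + 32) = -5776 - 79 = -5855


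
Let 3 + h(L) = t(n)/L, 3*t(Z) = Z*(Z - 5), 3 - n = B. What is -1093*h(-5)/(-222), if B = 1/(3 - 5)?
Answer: -57929/4440 ≈ -13.047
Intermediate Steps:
B = -1/2 (B = 1/(-2) = -1/2 ≈ -0.50000)
n = 7/2 (n = 3 - 1*(-1/2) = 3 + 1/2 = 7/2 ≈ 3.5000)
t(Z) = Z*(-5 + Z)/3 (t(Z) = (Z*(Z - 5))/3 = (Z*(-5 + Z))/3 = Z*(-5 + Z)/3)
h(L) = -3 - 7/(4*L) (h(L) = -3 + ((1/3)*(7/2)*(-5 + 7/2))/L = -3 + ((1/3)*(7/2)*(-3/2))/L = -3 - 7/(4*L))
-1093*h(-5)/(-222) = -1093*(-3 - 7/4/(-5))/(-222) = -1093*(-3 - 7/4*(-1/5))*(-1)/222 = -1093*(-3 + 7/20)*(-1)/222 = -(-57929)*(-1)/(20*222) = -1093*53/4440 = -57929/4440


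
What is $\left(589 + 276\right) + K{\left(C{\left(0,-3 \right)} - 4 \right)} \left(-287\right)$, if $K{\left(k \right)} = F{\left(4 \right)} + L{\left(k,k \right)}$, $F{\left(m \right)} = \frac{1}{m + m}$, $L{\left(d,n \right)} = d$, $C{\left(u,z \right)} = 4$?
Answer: $\frac{6633}{8} \approx 829.13$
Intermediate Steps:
$F{\left(m \right)} = \frac{1}{2 m}$
$K{\left(k \right)} = \frac{1}{8} + k$ ($K{\left(k \right)} = \frac{1}{2 \cdot 4} + k = \frac{1}{2} \cdot \frac{1}{4} + k = \frac{1}{8} + k$)
$\left(589 + 276\right) + K{\left(C{\left(0,-3 \right)} - 4 \right)} \left(-287\right) = \left(589 + 276\right) + \left(\frac{1}{8} + \left(4 - 4\right)\right) \left(-287\right) = 865 + \left(\frac{1}{8} + 0\right) \left(-287\right) = 865 + \frac{1}{8} \left(-287\right) = 865 - \frac{287}{8} = \frac{6633}{8}$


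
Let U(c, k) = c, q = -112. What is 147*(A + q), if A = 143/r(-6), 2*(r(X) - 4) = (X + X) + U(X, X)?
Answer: -103341/5 ≈ -20668.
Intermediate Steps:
r(X) = 4 + 3*X/2 (r(X) = 4 + ((X + X) + X)/2 = 4 + (2*X + X)/2 = 4 + (3*X)/2 = 4 + 3*X/2)
A = -143/5 (A = 143/(4 + (3/2)*(-6)) = 143/(4 - 9) = 143/(-5) = 143*(-⅕) = -143/5 ≈ -28.600)
147*(A + q) = 147*(-143/5 - 112) = 147*(-703/5) = -103341/5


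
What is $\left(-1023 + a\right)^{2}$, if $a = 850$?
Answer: $29929$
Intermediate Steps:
$\left(-1023 + a\right)^{2} = \left(-1023 + 850\right)^{2} = \left(-173\right)^{2} = 29929$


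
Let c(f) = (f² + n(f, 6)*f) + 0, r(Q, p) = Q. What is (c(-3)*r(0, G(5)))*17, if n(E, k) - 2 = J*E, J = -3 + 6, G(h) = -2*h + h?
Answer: 0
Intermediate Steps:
G(h) = -h
J = 3
n(E, k) = 2 + 3*E
c(f) = f² + f*(2 + 3*f) (c(f) = (f² + (2 + 3*f)*f) + 0 = (f² + f*(2 + 3*f)) + 0 = f² + f*(2 + 3*f))
(c(-3)*r(0, G(5)))*17 = ((2*(-3)*(1 + 2*(-3)))*0)*17 = ((2*(-3)*(1 - 6))*0)*17 = ((2*(-3)*(-5))*0)*17 = (30*0)*17 = 0*17 = 0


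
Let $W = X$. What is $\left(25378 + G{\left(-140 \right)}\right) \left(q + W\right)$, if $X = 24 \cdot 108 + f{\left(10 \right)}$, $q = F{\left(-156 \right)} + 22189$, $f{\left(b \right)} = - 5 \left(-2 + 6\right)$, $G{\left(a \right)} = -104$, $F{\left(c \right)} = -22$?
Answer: $625253486$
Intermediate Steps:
$f{\left(b \right)} = -20$ ($f{\left(b \right)} = \left(-5\right) 4 = -20$)
$q = 22167$ ($q = -22 + 22189 = 22167$)
$X = 2572$ ($X = 24 \cdot 108 - 20 = 2592 - 20 = 2572$)
$W = 2572$
$\left(25378 + G{\left(-140 \right)}\right) \left(q + W\right) = \left(25378 - 104\right) \left(22167 + 2572\right) = 25274 \cdot 24739 = 625253486$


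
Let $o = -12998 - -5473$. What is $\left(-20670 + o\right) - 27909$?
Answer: $-56104$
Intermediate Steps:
$o = -7525$ ($o = -12998 + 5473 = -7525$)
$\left(-20670 + o\right) - 27909 = \left(-20670 - 7525\right) - 27909 = -28195 - 27909 = -56104$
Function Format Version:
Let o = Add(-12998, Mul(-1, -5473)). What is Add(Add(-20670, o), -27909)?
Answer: -56104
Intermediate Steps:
o = -7525 (o = Add(-12998, 5473) = -7525)
Add(Add(-20670, o), -27909) = Add(Add(-20670, -7525), -27909) = Add(-28195, -27909) = -56104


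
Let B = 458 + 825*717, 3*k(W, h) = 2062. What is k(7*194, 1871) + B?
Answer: 1778011/3 ≈ 5.9267e+5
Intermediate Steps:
k(W, h) = 2062/3 (k(W, h) = (1/3)*2062 = 2062/3)
B = 591983 (B = 458 + 591525 = 591983)
k(7*194, 1871) + B = 2062/3 + 591983 = 1778011/3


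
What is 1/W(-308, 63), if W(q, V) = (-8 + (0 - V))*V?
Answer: -1/4473 ≈ -0.00022356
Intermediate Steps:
W(q, V) = V*(-8 - V) (W(q, V) = (-8 - V)*V = V*(-8 - V))
1/W(-308, 63) = 1/(-1*63*(8 + 63)) = 1/(-1*63*71) = 1/(-4473) = -1/4473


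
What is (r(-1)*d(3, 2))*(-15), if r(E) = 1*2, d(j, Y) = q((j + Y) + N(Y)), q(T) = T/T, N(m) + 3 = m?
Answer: -30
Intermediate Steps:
N(m) = -3 + m
q(T) = 1
d(j, Y) = 1
r(E) = 2
(r(-1)*d(3, 2))*(-15) = (2*1)*(-15) = 2*(-15) = -30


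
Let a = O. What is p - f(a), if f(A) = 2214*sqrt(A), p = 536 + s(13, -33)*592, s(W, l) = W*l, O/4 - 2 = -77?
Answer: -253432 - 22140*I*sqrt(3) ≈ -2.5343e+5 - 38348.0*I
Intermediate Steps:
O = -300 (O = 8 + 4*(-77) = 8 - 308 = -300)
a = -300
p = -253432 (p = 536 + (13*(-33))*592 = 536 - 429*592 = 536 - 253968 = -253432)
p - f(a) = -253432 - 2214*sqrt(-300) = -253432 - 2214*10*I*sqrt(3) = -253432 - 22140*I*sqrt(3)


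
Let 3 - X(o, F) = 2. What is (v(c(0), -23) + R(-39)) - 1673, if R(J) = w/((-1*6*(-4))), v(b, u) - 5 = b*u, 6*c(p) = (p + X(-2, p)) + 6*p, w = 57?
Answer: -40067/24 ≈ -1669.5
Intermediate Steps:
X(o, F) = 1 (X(o, F) = 3 - 1*2 = 3 - 2 = 1)
c(p) = 1/6 + 7*p/6 (c(p) = ((p + 1) + 6*p)/6 = ((1 + p) + 6*p)/6 = (1 + 7*p)/6 = 1/6 + 7*p/6)
v(b, u) = 5 + b*u
R(J) = 19/8 (R(J) = 57/((-1*6*(-4))) = 57/((-6*(-4))) = 57/24 = 57*(1/24) = 19/8)
(v(c(0), -23) + R(-39)) - 1673 = ((5 + (1/6 + (7/6)*0)*(-23)) + 19/8) - 1673 = ((5 + (1/6 + 0)*(-23)) + 19/8) - 1673 = ((5 + (1/6)*(-23)) + 19/8) - 1673 = ((5 - 23/6) + 19/8) - 1673 = (7/6 + 19/8) - 1673 = 85/24 - 1673 = -40067/24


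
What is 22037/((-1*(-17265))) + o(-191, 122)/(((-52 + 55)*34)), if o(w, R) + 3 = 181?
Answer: 295608/97835 ≈ 3.0215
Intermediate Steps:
o(w, R) = 178 (o(w, R) = -3 + 181 = 178)
22037/((-1*(-17265))) + o(-191, 122)/(((-52 + 55)*34)) = 22037/((-1*(-17265))) + 178/(((-52 + 55)*34)) = 22037/17265 + 178/((3*34)) = 22037*(1/17265) + 178/102 = 22037/17265 + 178*(1/102) = 22037/17265 + 89/51 = 295608/97835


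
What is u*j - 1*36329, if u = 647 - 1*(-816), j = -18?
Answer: -62663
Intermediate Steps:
u = 1463 (u = 647 + 816 = 1463)
u*j - 1*36329 = 1463*(-18) - 1*36329 = -26334 - 36329 = -62663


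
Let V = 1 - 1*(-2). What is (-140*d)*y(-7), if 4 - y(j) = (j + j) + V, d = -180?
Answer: 378000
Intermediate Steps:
V = 3 (V = 1 + 2 = 3)
y(j) = 1 - 2*j (y(j) = 4 - ((j + j) + 3) = 4 - (2*j + 3) = 4 - (3 + 2*j) = 4 + (-3 - 2*j) = 1 - 2*j)
(-140*d)*y(-7) = (-140*(-180))*(1 - 2*(-7)) = 25200*(1 + 14) = 25200*15 = 378000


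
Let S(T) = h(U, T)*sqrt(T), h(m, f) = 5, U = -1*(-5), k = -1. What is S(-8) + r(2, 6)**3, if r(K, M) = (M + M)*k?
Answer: -1728 + 10*I*sqrt(2) ≈ -1728.0 + 14.142*I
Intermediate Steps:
U = 5
r(K, M) = -2*M (r(K, M) = (M + M)*(-1) = (2*M)*(-1) = -2*M)
S(T) = 5*sqrt(T)
S(-8) + r(2, 6)**3 = 5*sqrt(-8) + (-2*6)**3 = 5*(2*I*sqrt(2)) + (-12)**3 = 10*I*sqrt(2) - 1728 = -1728 + 10*I*sqrt(2)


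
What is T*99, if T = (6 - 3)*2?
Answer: 594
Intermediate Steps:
T = 6 (T = 3*2 = 6)
T*99 = 6*99 = 594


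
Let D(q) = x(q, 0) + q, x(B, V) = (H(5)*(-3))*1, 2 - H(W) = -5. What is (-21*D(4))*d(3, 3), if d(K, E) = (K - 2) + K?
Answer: 1428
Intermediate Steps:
d(K, E) = -2 + 2*K (d(K, E) = (-2 + K) + K = -2 + 2*K)
H(W) = 7 (H(W) = 2 - 1*(-5) = 2 + 5 = 7)
x(B, V) = -21 (x(B, V) = (7*(-3))*1 = -21*1 = -21)
D(q) = -21 + q
(-21*D(4))*d(3, 3) = (-21*(-21 + 4))*(-2 + 2*3) = (-21*(-17))*(-2 + 6) = 357*4 = 1428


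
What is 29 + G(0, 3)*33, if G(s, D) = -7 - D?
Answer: -301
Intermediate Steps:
29 + G(0, 3)*33 = 29 + (-7 - 1*3)*33 = 29 + (-7 - 3)*33 = 29 - 10*33 = 29 - 330 = -301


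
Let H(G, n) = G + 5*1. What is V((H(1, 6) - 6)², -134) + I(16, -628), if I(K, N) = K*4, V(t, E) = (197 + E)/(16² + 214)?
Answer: 30143/470 ≈ 64.134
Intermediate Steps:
H(G, n) = 5 + G (H(G, n) = G + 5 = 5 + G)
V(t, E) = 197/470 + E/470 (V(t, E) = (197 + E)/(256 + 214) = (197 + E)/470 = (197 + E)*(1/470) = 197/470 + E/470)
I(K, N) = 4*K
V((H(1, 6) - 6)², -134) + I(16, -628) = (197/470 + (1/470)*(-134)) + 4*16 = (197/470 - 67/235) + 64 = 63/470 + 64 = 30143/470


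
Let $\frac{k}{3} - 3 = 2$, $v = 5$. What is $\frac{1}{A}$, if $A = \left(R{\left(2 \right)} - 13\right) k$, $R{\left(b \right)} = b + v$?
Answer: $- \frac{1}{90} \approx -0.011111$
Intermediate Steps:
$k = 15$ ($k = 9 + 3 \cdot 2 = 9 + 6 = 15$)
$R{\left(b \right)} = 5 + b$ ($R{\left(b \right)} = b + 5 = 5 + b$)
$A = -90$ ($A = \left(\left(5 + 2\right) - 13\right) 15 = \left(7 - 13\right) 15 = \left(-6\right) 15 = -90$)
$\frac{1}{A} = \frac{1}{-90} = - \frac{1}{90}$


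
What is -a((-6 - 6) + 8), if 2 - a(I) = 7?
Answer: 5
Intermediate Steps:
a(I) = -5 (a(I) = 2 - 1*7 = 2 - 7 = -5)
-a((-6 - 6) + 8) = -1*(-5) = 5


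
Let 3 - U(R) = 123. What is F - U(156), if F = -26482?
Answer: -26362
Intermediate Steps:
U(R) = -120 (U(R) = 3 - 1*123 = 3 - 123 = -120)
F - U(156) = -26482 - 1*(-120) = -26482 + 120 = -26362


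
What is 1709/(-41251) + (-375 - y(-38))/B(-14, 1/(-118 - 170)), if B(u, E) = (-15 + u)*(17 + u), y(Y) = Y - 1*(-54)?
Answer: 15980458/3588837 ≈ 4.4528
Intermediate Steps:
y(Y) = 54 + Y (y(Y) = Y + 54 = 54 + Y)
1709/(-41251) + (-375 - y(-38))/B(-14, 1/(-118 - 170)) = 1709/(-41251) + (-375 - (54 - 38))/(-255 + (-14)² + 2*(-14)) = 1709*(-1/41251) + (-375 - 1*16)/(-255 + 196 - 28) = -1709/41251 + (-375 - 16)/(-87) = -1709/41251 - 391*(-1/87) = -1709/41251 + 391/87 = 15980458/3588837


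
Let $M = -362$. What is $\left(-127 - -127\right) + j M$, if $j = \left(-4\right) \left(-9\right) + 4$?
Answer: $-14480$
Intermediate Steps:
$j = 40$ ($j = 36 + 4 = 40$)
$\left(-127 - -127\right) + j M = \left(-127 - -127\right) + 40 \left(-362\right) = \left(-127 + 127\right) - 14480 = 0 - 14480 = -14480$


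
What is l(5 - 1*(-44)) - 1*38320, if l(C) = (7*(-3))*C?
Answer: -39349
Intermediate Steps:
l(C) = -21*C
l(5 - 1*(-44)) - 1*38320 = -21*(5 - 1*(-44)) - 1*38320 = -21*(5 + 44) - 38320 = -21*49 - 38320 = -1029 - 38320 = -39349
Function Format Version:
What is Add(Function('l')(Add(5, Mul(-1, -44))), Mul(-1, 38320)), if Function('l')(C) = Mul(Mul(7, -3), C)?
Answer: -39349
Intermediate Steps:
Function('l')(C) = Mul(-21, C)
Add(Function('l')(Add(5, Mul(-1, -44))), Mul(-1, 38320)) = Add(Mul(-21, Add(5, Mul(-1, -44))), Mul(-1, 38320)) = Add(Mul(-21, Add(5, 44)), -38320) = Add(Mul(-21, 49), -38320) = Add(-1029, -38320) = -39349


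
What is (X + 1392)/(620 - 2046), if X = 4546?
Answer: -2969/713 ≈ -4.1641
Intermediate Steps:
(X + 1392)/(620 - 2046) = (4546 + 1392)/(620 - 2046) = 5938/(-1426) = 5938*(-1/1426) = -2969/713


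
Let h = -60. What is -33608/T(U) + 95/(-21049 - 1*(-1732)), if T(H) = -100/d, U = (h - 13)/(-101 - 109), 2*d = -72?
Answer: -5842853999/482925 ≈ -12099.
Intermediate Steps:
d = -36 (d = (½)*(-72) = -36)
U = 73/210 (U = (-60 - 13)/(-101 - 109) = -73/(-210) = -73*(-1/210) = 73/210 ≈ 0.34762)
T(H) = 25/9 (T(H) = -100/(-36) = -100*(-1/36) = 25/9)
-33608/T(U) + 95/(-21049 - 1*(-1732)) = -33608/25/9 + 95/(-21049 - 1*(-1732)) = -33608*9/25 + 95/(-21049 + 1732) = -302472/25 + 95/(-19317) = -302472/25 + 95*(-1/19317) = -302472/25 - 95/19317 = -5842853999/482925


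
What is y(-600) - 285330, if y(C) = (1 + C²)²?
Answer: 129600434671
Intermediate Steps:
y(-600) - 285330 = (1 + (-600)²)² - 285330 = (1 + 360000)² - 285330 = 360001² - 285330 = 129600720001 - 285330 = 129600434671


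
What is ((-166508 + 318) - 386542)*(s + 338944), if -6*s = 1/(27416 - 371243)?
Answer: -64414336364107738/343827 ≈ -1.8735e+11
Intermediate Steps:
s = 1/2062962 (s = -1/(6*(27416 - 371243)) = -1/6/(-343827) = -1/6*(-1/343827) = 1/2062962 ≈ 4.8474e-7)
((-166508 + 318) - 386542)*(s + 338944) = ((-166508 + 318) - 386542)*(1/2062962 + 338944) = (-166190 - 386542)*(699228592129/2062962) = -552732*699228592129/2062962 = -64414336364107738/343827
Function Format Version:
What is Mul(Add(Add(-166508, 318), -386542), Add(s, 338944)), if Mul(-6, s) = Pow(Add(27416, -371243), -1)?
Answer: Rational(-64414336364107738, 343827) ≈ -1.8735e+11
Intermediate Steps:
s = Rational(1, 2062962) (s = Mul(Rational(-1, 6), Pow(Add(27416, -371243), -1)) = Mul(Rational(-1, 6), Pow(-343827, -1)) = Mul(Rational(-1, 6), Rational(-1, 343827)) = Rational(1, 2062962) ≈ 4.8474e-7)
Mul(Add(Add(-166508, 318), -386542), Add(s, 338944)) = Mul(Add(Add(-166508, 318), -386542), Add(Rational(1, 2062962), 338944)) = Mul(Add(-166190, -386542), Rational(699228592129, 2062962)) = Mul(-552732, Rational(699228592129, 2062962)) = Rational(-64414336364107738, 343827)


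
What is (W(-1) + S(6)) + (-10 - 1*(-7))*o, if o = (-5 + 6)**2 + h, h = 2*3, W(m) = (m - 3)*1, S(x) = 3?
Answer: -22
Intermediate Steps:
W(m) = -3 + m (W(m) = (-3 + m)*1 = -3 + m)
h = 6
o = 7 (o = (-5 + 6)**2 + 6 = 1**2 + 6 = 1 + 6 = 7)
(W(-1) + S(6)) + (-10 - 1*(-7))*o = ((-3 - 1) + 3) + (-10 - 1*(-7))*7 = (-4 + 3) + (-10 + 7)*7 = -1 - 3*7 = -1 - 21 = -22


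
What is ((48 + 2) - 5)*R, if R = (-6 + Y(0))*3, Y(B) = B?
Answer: -810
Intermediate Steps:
R = -18 (R = (-6 + 0)*3 = -6*3 = -18)
((48 + 2) - 5)*R = ((48 + 2) - 5)*(-18) = (50 - 5)*(-18) = 45*(-18) = -810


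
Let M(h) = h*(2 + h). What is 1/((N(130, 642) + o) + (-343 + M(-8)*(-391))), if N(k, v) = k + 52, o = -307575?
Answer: -1/326504 ≈ -3.0627e-6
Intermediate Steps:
N(k, v) = 52 + k
1/((N(130, 642) + o) + (-343 + M(-8)*(-391))) = 1/(((52 + 130) - 307575) + (-343 - 8*(2 - 8)*(-391))) = 1/((182 - 307575) + (-343 - 8*(-6)*(-391))) = 1/(-307393 + (-343 + 48*(-391))) = 1/(-307393 + (-343 - 18768)) = 1/(-307393 - 19111) = 1/(-326504) = -1/326504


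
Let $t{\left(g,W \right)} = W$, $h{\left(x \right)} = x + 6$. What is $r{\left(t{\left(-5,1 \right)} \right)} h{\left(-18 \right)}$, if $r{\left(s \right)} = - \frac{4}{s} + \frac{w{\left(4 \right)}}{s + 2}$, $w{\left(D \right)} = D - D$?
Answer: $48$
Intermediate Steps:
$h{\left(x \right)} = 6 + x$
$w{\left(D \right)} = 0$
$r{\left(s \right)} = - \frac{4}{s}$ ($r{\left(s \right)} = - \frac{4}{s} + \frac{0}{s + 2} = - \frac{4}{s} + \frac{0}{2 + s} = - \frac{4}{s} + 0 = - \frac{4}{s}$)
$r{\left(t{\left(-5,1 \right)} \right)} h{\left(-18 \right)} = - \frac{4}{1} \left(6 - 18\right) = \left(-4\right) 1 \left(-12\right) = \left(-4\right) \left(-12\right) = 48$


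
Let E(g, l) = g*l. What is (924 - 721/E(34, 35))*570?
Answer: 8947689/17 ≈ 5.2634e+5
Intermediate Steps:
(924 - 721/E(34, 35))*570 = (924 - 721/(34*35))*570 = (924 - 721/1190)*570 = (924 - 721*1/1190)*570 = (924 - 103/170)*570 = (156977/170)*570 = 8947689/17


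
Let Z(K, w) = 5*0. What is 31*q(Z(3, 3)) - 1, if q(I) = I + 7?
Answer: 216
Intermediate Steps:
Z(K, w) = 0
q(I) = 7 + I
31*q(Z(3, 3)) - 1 = 31*(7 + 0) - 1 = 31*7 - 1 = 217 - 1 = 216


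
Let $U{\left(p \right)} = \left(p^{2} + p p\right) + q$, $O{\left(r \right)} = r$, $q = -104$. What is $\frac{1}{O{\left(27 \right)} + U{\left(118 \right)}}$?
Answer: $\frac{1}{27771} \approx 3.6009 \cdot 10^{-5}$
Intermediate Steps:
$U{\left(p \right)} = -104 + 2 p^{2}$ ($U{\left(p \right)} = \left(p^{2} + p p\right) - 104 = \left(p^{2} + p^{2}\right) - 104 = 2 p^{2} - 104 = -104 + 2 p^{2}$)
$\frac{1}{O{\left(27 \right)} + U{\left(118 \right)}} = \frac{1}{27 - \left(104 - 2 \cdot 118^{2}\right)} = \frac{1}{27 + \left(-104 + 2 \cdot 13924\right)} = \frac{1}{27 + \left(-104 + 27848\right)} = \frac{1}{27 + 27744} = \frac{1}{27771}$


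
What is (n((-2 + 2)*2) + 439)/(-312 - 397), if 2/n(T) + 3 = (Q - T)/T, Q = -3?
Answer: -439/709 ≈ -0.61918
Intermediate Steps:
n(T) = 2/(-3 + (-3 - T)/T)
(n((-2 + 2)*2) + 439)/(-312 - 397) = (-2*(-2 + 2)*2/(3 + 4*((-2 + 2)*2)) + 439)/(-312 - 397) = (-2*0*2/(3 + 4*(0*2)) + 439)/(-709) = (-2*0/(3 + 4*0) + 439)*(-1/709) = (-2*0/(3 + 0) + 439)*(-1/709) = (-2*0/3 + 439)*(-1/709) = (-2*0*1/3 + 439)*(-1/709) = (0 + 439)*(-1/709) = 439*(-1/709) = -439/709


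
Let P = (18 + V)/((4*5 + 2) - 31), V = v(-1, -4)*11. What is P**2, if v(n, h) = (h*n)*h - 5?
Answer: 5041/9 ≈ 560.11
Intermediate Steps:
v(n, h) = -5 + n*h**2 (v(n, h) = n*h**2 - 5 = -5 + n*h**2)
V = -231 (V = (-5 - 1*(-4)**2)*11 = (-5 - 1*16)*11 = (-5 - 16)*11 = -21*11 = -231)
P = 71/3 (P = (18 - 231)/((4*5 + 2) - 31) = -213/((20 + 2) - 31) = -213/(22 - 31) = -213/(-9) = -213*(-1/9) = 71/3 ≈ 23.667)
P**2 = (71/3)**2 = 5041/9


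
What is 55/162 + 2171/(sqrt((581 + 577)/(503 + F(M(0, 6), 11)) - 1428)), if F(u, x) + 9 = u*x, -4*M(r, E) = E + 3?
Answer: 55/162 - 2171*I*sqrt(1255583487)/1337862 ≈ 0.33951 - 57.5*I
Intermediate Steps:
M(r, E) = -3/4 - E/4 (M(r, E) = -(E + 3)/4 = -(3 + E)/4 = -3/4 - E/4)
F(u, x) = -9 + u*x
55/162 + 2171/(sqrt((581 + 577)/(503 + F(M(0, 6), 11)) - 1428)) = 55/162 + 2171/(sqrt((581 + 577)/(503 + (-9 + (-3/4 - 1/4*6)*11)) - 1428)) = 55*(1/162) + 2171/(sqrt(1158/(503 + (-9 + (-3/4 - 3/2)*11)) - 1428)) = 55/162 + 2171/(sqrt(1158/(503 + (-9 - 9/4*11)) - 1428)) = 55/162 + 2171/(sqrt(1158/(503 + (-9 - 99/4)) - 1428)) = 55/162 + 2171/(sqrt(1158/(503 - 135/4) - 1428)) = 55/162 + 2171/(sqrt(1158/(1877/4) - 1428)) = 55/162 + 2171/(sqrt(1158*(4/1877) - 1428)) = 55/162 + 2171/(sqrt(4632/1877 - 1428)) = 55/162 + 2171/(sqrt(-2675724/1877)) = 55/162 + 2171/((2*I*sqrt(1255583487)/1877)) = 55/162 + 2171*(-I*sqrt(1255583487)/1337862) = 55/162 - 2171*I*sqrt(1255583487)/1337862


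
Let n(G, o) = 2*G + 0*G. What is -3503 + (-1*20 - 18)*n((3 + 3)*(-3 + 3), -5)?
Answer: -3503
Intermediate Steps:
n(G, o) = 2*G (n(G, o) = 2*G + 0 = 2*G)
-3503 + (-1*20 - 18)*n((3 + 3)*(-3 + 3), -5) = -3503 + (-1*20 - 18)*(2*((3 + 3)*(-3 + 3))) = -3503 + (-20 - 18)*(2*(6*0)) = -3503 - 76*0 = -3503 - 38*0 = -3503 + 0 = -3503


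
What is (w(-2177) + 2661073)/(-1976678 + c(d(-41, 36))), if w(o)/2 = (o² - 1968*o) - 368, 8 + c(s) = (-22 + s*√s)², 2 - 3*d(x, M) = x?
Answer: -29788073592830523/2838535480544905 + 3173491383084*√129/2838535480544905 ≈ -10.481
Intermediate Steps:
d(x, M) = ⅔ - x/3
c(s) = -8 + (-22 + s^(3/2))² (c(s) = -8 + (-22 + s*√s)² = -8 + (-22 + s^(3/2))²)
w(o) = -736 - 3936*o + 2*o² (w(o) = 2*((o² - 1968*o) - 368) = 2*(-368 + o² - 1968*o) = -736 - 3936*o + 2*o²)
(w(-2177) + 2661073)/(-1976678 + c(d(-41, 36))) = ((-736 - 3936*(-2177) + 2*(-2177)²) + 2661073)/(-1976678 + (-8 + (-22 + (⅔ - ⅓*(-41))^(3/2))²)) = ((-736 + 8568672 + 2*4739329) + 2661073)/(-1976678 + (-8 + (-22 + (⅔ + 41/3)^(3/2))²)) = ((-736 + 8568672 + 9478658) + 2661073)/(-1976678 + (-8 + (-22 + (43/3)^(3/2))²)) = (18046594 + 2661073)/(-1976678 + (-8 + (-22 + 43*√129/9)²)) = 20707667/(-1976686 + (-22 + 43*√129/9)²)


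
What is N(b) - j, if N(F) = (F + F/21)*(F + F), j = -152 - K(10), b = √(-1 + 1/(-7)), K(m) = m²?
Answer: 36692/147 ≈ 249.61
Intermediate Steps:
b = 2*I*√14/7 (b = √(-1 - ⅐) = √(-8/7) = 2*I*√14/7 ≈ 1.069*I)
j = -252 (j = -152 - 1*10² = -152 - 1*100 = -152 - 100 = -252)
N(F) = 44*F²/21 (N(F) = (F + F*(1/21))*(2*F) = (F + F/21)*(2*F) = (22*F/21)*(2*F) = 44*F²/21)
N(b) - j = 44*(2*I*√14/7)²/21 - 1*(-252) = (44/21)*(-8/7) + 252 = -352/147 + 252 = 36692/147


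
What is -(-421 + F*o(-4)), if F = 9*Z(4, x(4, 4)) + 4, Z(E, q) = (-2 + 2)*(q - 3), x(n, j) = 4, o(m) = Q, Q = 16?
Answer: 357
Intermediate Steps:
o(m) = 16
Z(E, q) = 0 (Z(E, q) = 0*(-3 + q) = 0)
F = 4 (F = 9*0 + 4 = 0 + 4 = 4)
-(-421 + F*o(-4)) = -(-421 + 4*16) = -(-421 + 64) = -1*(-357) = 357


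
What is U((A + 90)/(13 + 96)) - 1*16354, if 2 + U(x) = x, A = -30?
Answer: -1782744/109 ≈ -16355.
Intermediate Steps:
U(x) = -2 + x
U((A + 90)/(13 + 96)) - 1*16354 = (-2 + (-30 + 90)/(13 + 96)) - 1*16354 = (-2 + 60/109) - 16354 = -158/109 - 16354 = -1782744/109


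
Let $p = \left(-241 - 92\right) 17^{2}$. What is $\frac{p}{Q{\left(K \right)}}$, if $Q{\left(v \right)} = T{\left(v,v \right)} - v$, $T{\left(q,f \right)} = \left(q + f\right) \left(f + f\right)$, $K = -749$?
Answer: $- \frac{289}{6741} \approx -0.042872$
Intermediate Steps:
$T{\left(q,f \right)} = 2 f \left(f + q\right)$ ($T{\left(q,f \right)} = \left(f + q\right) 2 f = 2 f \left(f + q\right)$)
$p = -96237$ ($p = \left(-333\right) 289 = -96237$)
$Q{\left(v \right)} = - v + 4 v^{2}$ ($Q{\left(v \right)} = 2 v \left(v + v\right) - v = 2 v 2 v - v = 4 v^{2} - v = - v + 4 v^{2}$)
$\frac{p}{Q{\left(K \right)}} = - \frac{96237}{\left(-749\right) \left(-1 + 4 \left(-749\right)\right)} = - \frac{96237}{\left(-749\right) \left(-1 - 2996\right)} = - \frac{96237}{\left(-749\right) \left(-2997\right)} = - \frac{96237}{2244753} = \left(-96237\right) \frac{1}{2244753} = - \frac{289}{6741}$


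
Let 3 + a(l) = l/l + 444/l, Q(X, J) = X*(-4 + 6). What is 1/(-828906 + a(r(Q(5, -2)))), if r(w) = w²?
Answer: -25/20722589 ≈ -1.2064e-6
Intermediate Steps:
Q(X, J) = 2*X (Q(X, J) = X*2 = 2*X)
a(l) = -2 + 444/l (a(l) = -3 + (l/l + 444/l) = -3 + (1 + 444/l) = -2 + 444/l)
1/(-828906 + a(r(Q(5, -2)))) = 1/(-828906 + (-2 + 444/((2*5)²))) = 1/(-828906 + (-2 + 444/(10²))) = 1/(-828906 + (-2 + 444/100)) = 1/(-828906 + (-2 + 444*(1/100))) = 1/(-828906 + (-2 + 111/25)) = 1/(-828906 + 61/25) = 1/(-20722589/25) = -25/20722589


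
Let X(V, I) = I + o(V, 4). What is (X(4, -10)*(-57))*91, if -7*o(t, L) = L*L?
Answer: 63726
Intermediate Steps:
o(t, L) = -L**2/7 (o(t, L) = -L*L/7 = -L**2/7)
X(V, I) = -16/7 + I (X(V, I) = I - 1/7*4**2 = I - 1/7*16 = I - 16/7 = -16/7 + I)
(X(4, -10)*(-57))*91 = ((-16/7 - 10)*(-57))*91 = -86/7*(-57)*91 = (4902/7)*91 = 63726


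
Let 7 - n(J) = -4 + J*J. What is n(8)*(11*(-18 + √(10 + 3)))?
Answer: 10494 - 583*√13 ≈ 8392.0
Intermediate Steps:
n(J) = 11 - J² (n(J) = 7 - (-4 + J*J) = 7 - (-4 + J²) = 7 + (4 - J²) = 11 - J²)
n(8)*(11*(-18 + √(10 + 3))) = (11 - 1*8²)*(11*(-18 + √(10 + 3))) = (11 - 1*64)*(11*(-18 + √13)) = (11 - 64)*(-198 + 11*√13) = -53*(-198 + 11*√13) = 10494 - 583*√13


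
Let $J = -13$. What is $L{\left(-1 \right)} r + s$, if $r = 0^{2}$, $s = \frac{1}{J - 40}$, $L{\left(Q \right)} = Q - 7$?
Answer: $- \frac{1}{53} \approx -0.018868$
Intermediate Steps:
$L{\left(Q \right)} = -7 + Q$
$s = - \frac{1}{53}$ ($s = \frac{1}{-13 - 40} = \frac{1}{-53} = - \frac{1}{53} \approx -0.018868$)
$r = 0$
$L{\left(-1 \right)} r + s = \left(-7 - 1\right) 0 - \frac{1}{53} = \left(-8\right) 0 - \frac{1}{53} = 0 - \frac{1}{53} = - \frac{1}{53}$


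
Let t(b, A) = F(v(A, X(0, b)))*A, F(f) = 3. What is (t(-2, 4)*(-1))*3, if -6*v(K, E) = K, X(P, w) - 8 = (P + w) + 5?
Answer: -36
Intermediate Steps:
X(P, w) = 13 + P + w (X(P, w) = 8 + ((P + w) + 5) = 8 + (5 + P + w) = 13 + P + w)
v(K, E) = -K/6
t(b, A) = 3*A
(t(-2, 4)*(-1))*3 = ((3*4)*(-1))*3 = (12*(-1))*3 = -12*3 = -36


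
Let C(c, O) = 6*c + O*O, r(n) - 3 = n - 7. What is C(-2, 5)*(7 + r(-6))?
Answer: -39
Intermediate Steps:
r(n) = -4 + n (r(n) = 3 + (n - 7) = 3 + (-7 + n) = -4 + n)
C(c, O) = O² + 6*c (C(c, O) = 6*c + O² = O² + 6*c)
C(-2, 5)*(7 + r(-6)) = (5² + 6*(-2))*(7 + (-4 - 6)) = (25 - 12)*(7 - 10) = 13*(-3) = -39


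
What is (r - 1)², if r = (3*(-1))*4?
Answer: 169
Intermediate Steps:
r = -12 (r = -3*4 = -12)
(r - 1)² = (-12 - 1)² = (-13)² = 169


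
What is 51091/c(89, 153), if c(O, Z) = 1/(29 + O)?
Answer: 6028738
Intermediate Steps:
51091/c(89, 153) = 51091/(1/(29 + 89)) = 51091/(1/118) = 51091*118 = 6028738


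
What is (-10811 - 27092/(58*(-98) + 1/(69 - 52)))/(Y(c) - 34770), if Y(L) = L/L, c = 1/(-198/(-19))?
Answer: 1044173933/3359624163 ≈ 0.31080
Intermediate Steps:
c = 19/198 (c = 1/(-198*(-1/19)) = 1/(198/19) = 19/198 ≈ 0.095960)
Y(L) = 1
(-10811 - 27092/(58*(-98) + 1/(69 - 52)))/(Y(c) - 34770) = (-10811 - 27092/(58*(-98) + 1/(69 - 52)))/(1 - 34770) = (-10811 - 27092/(-5684 + 1/17))/(-34769) = (-10811 - 27092/(-5684 + 1/17))*(-1/34769) = (-10811 - 27092/(-96627/17))*(-1/34769) = (-10811 - 27092*(-17/96627))*(-1/34769) = (-10811 + 460564/96627)*(-1/34769) = -1044173933/96627*(-1/34769) = 1044173933/3359624163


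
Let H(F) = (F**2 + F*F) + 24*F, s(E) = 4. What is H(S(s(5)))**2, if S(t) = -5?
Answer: 4900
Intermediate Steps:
H(F) = 2*F**2 + 24*F (H(F) = (F**2 + F**2) + 24*F = 2*F**2 + 24*F)
H(S(s(5)))**2 = (2*(-5)*(12 - 5))**2 = (2*(-5)*7)**2 = (-70)**2 = 4900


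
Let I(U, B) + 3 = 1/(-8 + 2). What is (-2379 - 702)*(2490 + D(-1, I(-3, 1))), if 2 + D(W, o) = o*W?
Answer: -15350569/2 ≈ -7.6753e+6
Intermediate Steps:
I(U, B) = -19/6 (I(U, B) = -3 + 1/(-8 + 2) = -3 + 1/(-6) = -3 - ⅙ = -19/6)
D(W, o) = -2 + W*o (D(W, o) = -2 + o*W = -2 + W*o)
(-2379 - 702)*(2490 + D(-1, I(-3, 1))) = (-2379 - 702)*(2490 + (-2 - 1*(-19/6))) = -3081*(2490 + (-2 + 19/6)) = -3081*(2490 + 7/6) = -3081*14947/6 = -15350569/2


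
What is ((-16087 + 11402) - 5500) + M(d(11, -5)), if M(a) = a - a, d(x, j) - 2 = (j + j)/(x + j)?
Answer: -10185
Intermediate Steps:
d(x, j) = 2 + 2*j/(j + x) (d(x, j) = 2 + (j + j)/(x + j) = 2 + (2*j)/(j + x) = 2 + 2*j/(j + x))
M(a) = 0
((-16087 + 11402) - 5500) + M(d(11, -5)) = ((-16087 + 11402) - 5500) + 0 = (-4685 - 5500) + 0 = -10185 + 0 = -10185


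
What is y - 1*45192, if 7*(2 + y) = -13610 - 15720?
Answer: -49384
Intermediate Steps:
y = -4192 (y = -2 + (-13610 - 15720)/7 = -2 + (⅐)*(-29330) = -2 - 4190 = -4192)
y - 1*45192 = -4192 - 1*45192 = -4192 - 45192 = -49384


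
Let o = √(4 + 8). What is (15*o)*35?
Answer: 1050*√3 ≈ 1818.7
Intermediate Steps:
o = 2*√3 (o = √12 = 2*√3 ≈ 3.4641)
(15*o)*35 = (15*(2*√3))*35 = (30*√3)*35 = 1050*√3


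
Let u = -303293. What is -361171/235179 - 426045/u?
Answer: -9343799048/71328144447 ≈ -0.13100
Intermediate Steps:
-361171/235179 - 426045/u = -361171/235179 - 426045/(-303293) = -361171*1/235179 - 426045*(-1/303293) = -361171/235179 + 426045/303293 = -9343799048/71328144447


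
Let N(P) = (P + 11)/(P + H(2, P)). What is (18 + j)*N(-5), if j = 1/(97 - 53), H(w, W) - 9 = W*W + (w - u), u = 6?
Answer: 2379/550 ≈ 4.3255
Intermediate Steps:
H(w, W) = 3 + w + W² (H(w, W) = 9 + (W*W + (w - 1*6)) = 9 + (W² + (w - 6)) = 9 + (W² + (-6 + w)) = 9 + (-6 + w + W²) = 3 + w + W²)
N(P) = (11 + P)/(5 + P + P²) (N(P) = (P + 11)/(P + (3 + 2 + P²)) = (11 + P)/(P + (5 + P²)) = (11 + P)/(5 + P + P²))
j = 1/44 ≈ 0.022727
(18 + j)*N(-5) = (18 + 1/44)*((11 - 5)/(5 - 5 + (-5)²)) = 793*(6/(5 - 5 + 25))/44 = 793*(6/25)/44 = 793*((1/25)*6)/44 = (793/44)*(6/25) = 2379/550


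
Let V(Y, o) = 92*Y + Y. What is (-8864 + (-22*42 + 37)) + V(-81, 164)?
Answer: -17284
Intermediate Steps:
V(Y, o) = 93*Y
(-8864 + (-22*42 + 37)) + V(-81, 164) = (-8864 + (-22*42 + 37)) + 93*(-81) = (-8864 + (-924 + 37)) - 7533 = (-8864 - 887) - 7533 = -9751 - 7533 = -17284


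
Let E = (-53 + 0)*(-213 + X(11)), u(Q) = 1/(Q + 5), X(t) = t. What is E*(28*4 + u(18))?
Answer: 27589362/23 ≈ 1.1995e+6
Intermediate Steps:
u(Q) = 1/(5 + Q)
E = 10706 (E = (-53 + 0)*(-213 + 11) = -53*(-202) = 10706)
E*(28*4 + u(18)) = 10706*(28*4 + 1/(5 + 18)) = 10706*(112 + 1/23) = 10706*(2577/23) = 27589362/23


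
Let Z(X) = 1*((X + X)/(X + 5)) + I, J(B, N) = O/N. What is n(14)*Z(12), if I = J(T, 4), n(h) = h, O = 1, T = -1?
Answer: 791/34 ≈ 23.265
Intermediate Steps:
J(B, N) = 1/N
I = ¼ (I = 1/4 = ¼ ≈ 0.25000)
Z(X) = ¼ + 2*X/(5 + X) (Z(X) = 1*((X + X)/(X + 5)) + ¼ = 1*((2*X)/(5 + X)) + ¼ = 1*(2*X/(5 + X)) + ¼ = 2*X/(5 + X) + ¼ = ¼ + 2*X/(5 + X))
n(14)*Z(12) = 14*((5 + 9*12)/(4*(5 + 12))) = 14*((¼)*(5 + 108)/17) = 14*((¼)*(1/17)*113) = 14*(113/68) = 791/34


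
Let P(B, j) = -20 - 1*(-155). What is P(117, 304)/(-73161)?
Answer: -15/8129 ≈ -0.0018452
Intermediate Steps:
P(B, j) = 135 (P(B, j) = -20 + 155 = 135)
P(117, 304)/(-73161) = 135/(-73161) = 135*(-1/73161) = -15/8129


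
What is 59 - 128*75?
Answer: -9541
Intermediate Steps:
59 - 128*75 = 59 - 9600 = -9541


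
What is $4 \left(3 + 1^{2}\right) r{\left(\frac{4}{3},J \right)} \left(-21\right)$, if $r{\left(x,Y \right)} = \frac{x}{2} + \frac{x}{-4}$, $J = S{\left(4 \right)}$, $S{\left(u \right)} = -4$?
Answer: $-112$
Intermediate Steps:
$J = -4$
$r{\left(x,Y \right)} = \frac{x}{4}$ ($r{\left(x,Y \right)} = x \frac{1}{2} + x \left(- \frac{1}{4}\right) = \frac{x}{2} - \frac{x}{4} = \frac{x}{4}$)
$4 \left(3 + 1^{2}\right) r{\left(\frac{4}{3},J \right)} \left(-21\right) = 4 \left(3 + 1^{2}\right) \frac{4 \cdot \frac{1}{3}}{4} \left(-21\right) = 4 \left(3 + 1\right) \frac{4 \cdot \frac{1}{3}}{4} \left(-21\right) = 4 \cdot 4 \cdot \frac{1}{4} \cdot \frac{4}{3} \left(-21\right) = 16 \cdot \frac{1}{3} \left(-21\right) = \frac{16}{3} \left(-21\right) = -112$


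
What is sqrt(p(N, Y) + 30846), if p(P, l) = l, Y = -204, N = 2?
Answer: sqrt(30642) ≈ 175.05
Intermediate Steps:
sqrt(p(N, Y) + 30846) = sqrt(-204 + 30846) = sqrt(30642)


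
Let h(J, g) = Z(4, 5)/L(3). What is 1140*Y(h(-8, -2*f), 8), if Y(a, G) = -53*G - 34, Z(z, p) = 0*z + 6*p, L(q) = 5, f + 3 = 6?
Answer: -522120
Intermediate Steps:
f = 3 (f = -3 + 6 = 3)
Z(z, p) = 6*p (Z(z, p) = 0 + 6*p = 6*p)
h(J, g) = 6 (h(J, g) = (6*5)/5 = 30*(1/5) = 6)
Y(a, G) = -34 - 53*G
1140*Y(h(-8, -2*f), 8) = 1140*(-34 - 53*8) = 1140*(-34 - 424) = 1140*(-458) = -522120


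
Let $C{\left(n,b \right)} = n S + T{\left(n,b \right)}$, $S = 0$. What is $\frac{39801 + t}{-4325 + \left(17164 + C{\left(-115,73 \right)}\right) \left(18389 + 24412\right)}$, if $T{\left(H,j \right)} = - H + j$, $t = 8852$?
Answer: $\frac{48653}{742678627} \approx 6.551 \cdot 10^{-5}$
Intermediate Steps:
$T{\left(H,j \right)} = j - H$
$C{\left(n,b \right)} = b - n$ ($C{\left(n,b \right)} = n 0 + \left(b - n\right) = 0 + \left(b - n\right) = b - n$)
$\frac{39801 + t}{-4325 + \left(17164 + C{\left(-115,73 \right)}\right) \left(18389 + 24412\right)} = \frac{39801 + 8852}{-4325 + \left(17164 + \left(73 - -115\right)\right) \left(18389 + 24412\right)} = \frac{48653}{-4325 + \left(17164 + \left(73 + 115\right)\right) 42801} = \frac{48653}{-4325 + \left(17164 + 188\right) 42801} = \frac{48653}{-4325 + 17352 \cdot 42801} = \frac{48653}{-4325 + 742682952} = \frac{48653}{742678627}$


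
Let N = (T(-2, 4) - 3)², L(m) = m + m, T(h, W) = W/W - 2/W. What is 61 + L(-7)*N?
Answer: -53/2 ≈ -26.500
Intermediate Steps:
T(h, W) = 1 - 2/W
L(m) = 2*m
N = 25/4 (N = ((-2 + 4)/4 - 3)² = ((¼)*2 - 3)² = (½ - 3)² = (-5/2)² = 25/4 ≈ 6.2500)
61 + L(-7)*N = 61 + (2*(-7))*(25/4) = 61 - 14*25/4 = 61 - 175/2 = -53/2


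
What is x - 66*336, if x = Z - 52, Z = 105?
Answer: -22123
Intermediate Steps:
x = 53 (x = 105 - 52 = 53)
x - 66*336 = 53 - 66*336 = 53 - 22176 = -22123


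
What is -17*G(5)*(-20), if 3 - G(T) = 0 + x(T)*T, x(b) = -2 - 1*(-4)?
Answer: -2380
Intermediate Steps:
x(b) = 2 (x(b) = -2 + 4 = 2)
G(T) = 3 - 2*T (G(T) = 3 - (0 + 2*T) = 3 - 2*T)
-17*G(5)*(-20) = -17*(3 - 2*5)*(-20) = -17*(3 - 10)*(-20) = -17*(-7)*(-20) = 119*(-20) = -2380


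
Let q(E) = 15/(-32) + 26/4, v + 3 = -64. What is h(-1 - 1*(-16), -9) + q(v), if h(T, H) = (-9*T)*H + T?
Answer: 39553/32 ≈ 1236.0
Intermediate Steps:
v = -67 (v = -3 - 64 = -67)
h(T, H) = T - 9*H*T (h(T, H) = -9*H*T + T = T - 9*H*T)
q(E) = 193/32 (q(E) = 15*(-1/32) + 26*(¼) = -15/32 + 13/2 = 193/32)
h(-1 - 1*(-16), -9) + q(v) = (-1 - 1*(-16))*(1 - 9*(-9)) + 193/32 = (-1 + 16)*(1 + 81) + 193/32 = 15*82 + 193/32 = 1230 + 193/32 = 39553/32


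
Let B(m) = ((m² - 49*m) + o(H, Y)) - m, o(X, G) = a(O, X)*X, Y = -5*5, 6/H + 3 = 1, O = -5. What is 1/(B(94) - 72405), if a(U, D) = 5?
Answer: -1/68284 ≈ -1.4645e-5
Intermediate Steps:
H = -3 (H = 6/(-3 + 1) = 6/(-2) = 6*(-½) = -3)
Y = -25
o(X, G) = 5*X
B(m) = -15 + m² - 50*m (B(m) = ((m² - 49*m) + 5*(-3)) - m = ((m² - 49*m) - 15) - m = (-15 + m² - 49*m) - m = -15 + m² - 50*m)
1/(B(94) - 72405) = 1/((-15 + 94² - 50*94) - 72405) = 1/((-15 + 8836 - 4700) - 72405) = 1/(4121 - 72405) = 1/(-68284) = -1/68284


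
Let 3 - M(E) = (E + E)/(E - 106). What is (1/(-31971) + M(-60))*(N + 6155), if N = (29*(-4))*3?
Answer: 35088425852/2653593 ≈ 13223.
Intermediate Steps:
M(E) = 3 - 2*E/(-106 + E) (M(E) = 3 - (E + E)/(E - 106) = 3 - 2*E/(-106 + E))
N = -348 (N = -116*3 = -348)
(1/(-31971) + M(-60))*(N + 6155) = (1/(-31971) + (-318 - 60)/(-106 - 60))*(-348 + 6155) = (-1/31971 - 378/(-166))*5807 = (-1/31971 - 1/166*(-378))*5807 = (-1/31971 + 189/83)*5807 = (6042436/2653593)*5807 = 35088425852/2653593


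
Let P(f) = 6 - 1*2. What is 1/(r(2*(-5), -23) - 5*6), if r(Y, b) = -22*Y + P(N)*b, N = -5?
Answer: 1/98 ≈ 0.010204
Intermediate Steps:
P(f) = 4 (P(f) = 6 - 2 = 4)
r(Y, b) = -22*Y + 4*b
1/(r(2*(-5), -23) - 5*6) = 1/((-44*(-5) + 4*(-23)) - 5*6) = 1/((-22*(-10) - 92) - 30) = 1/((220 - 92) - 30) = 1/(128 - 30) = 1/98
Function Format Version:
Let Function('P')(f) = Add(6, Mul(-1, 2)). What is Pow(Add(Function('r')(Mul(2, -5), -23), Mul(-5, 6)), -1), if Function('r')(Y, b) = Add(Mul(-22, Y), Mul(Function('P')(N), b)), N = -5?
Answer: Rational(1, 98) ≈ 0.010204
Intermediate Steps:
Function('P')(f) = 4 (Function('P')(f) = Add(6, -2) = 4)
Function('r')(Y, b) = Add(Mul(-22, Y), Mul(4, b))
Pow(Add(Function('r')(Mul(2, -5), -23), Mul(-5, 6)), -1) = Pow(Add(Add(Mul(-22, Mul(2, -5)), Mul(4, -23)), Mul(-5, 6)), -1) = Pow(Add(Add(Mul(-22, -10), -92), -30), -1) = Pow(Add(Add(220, -92), -30), -1) = Pow(Add(128, -30), -1) = Pow(98, -1) = Rational(1, 98)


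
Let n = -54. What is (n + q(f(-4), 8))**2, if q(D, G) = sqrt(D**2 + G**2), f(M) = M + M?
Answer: 3044 - 864*sqrt(2) ≈ 1822.1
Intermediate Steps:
f(M) = 2*M
(n + q(f(-4), 8))**2 = (-54 + sqrt((2*(-4))**2 + 8**2))**2 = (-54 + sqrt((-8)**2 + 64))**2 = (-54 + sqrt(64 + 64))**2 = (-54 + sqrt(128))**2 = (-54 + 8*sqrt(2))**2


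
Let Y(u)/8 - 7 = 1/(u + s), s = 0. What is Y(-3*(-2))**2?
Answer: 29584/9 ≈ 3287.1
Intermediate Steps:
Y(u) = 56 + 8/u (Y(u) = 56 + 8/(u + 0) = 56 + 8/u)
Y(-3*(-2))**2 = (56 + 8/((-3*(-2))))**2 = (56 + 8/6)**2 = (56 + 8*(1/6))**2 = (56 + 4/3)**2 = (172/3)**2 = 29584/9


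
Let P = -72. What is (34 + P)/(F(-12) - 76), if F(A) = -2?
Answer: 19/39 ≈ 0.48718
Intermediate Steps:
(34 + P)/(F(-12) - 76) = (34 - 72)/(-2 - 76) = -38/(-78) = -38*(-1/78) = 19/39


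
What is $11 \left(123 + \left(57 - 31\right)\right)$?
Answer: $1639$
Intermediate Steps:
$11 \left(123 + \left(57 - 31\right)\right) = 11 \left(123 + 26\right) = 11 \cdot 149 = 1639$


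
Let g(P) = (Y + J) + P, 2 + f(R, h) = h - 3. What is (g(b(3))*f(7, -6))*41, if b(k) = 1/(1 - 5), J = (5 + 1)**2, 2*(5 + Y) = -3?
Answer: -52767/4 ≈ -13192.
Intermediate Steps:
Y = -13/2 (Y = -5 + (1/2)*(-3) = -5 - 3/2 = -13/2 ≈ -6.5000)
J = 36 (J = 6**2 = 36)
f(R, h) = -5 + h (f(R, h) = -2 + (h - 3) = -2 + (-3 + h) = -5 + h)
b(k) = -1/4 (b(k) = 1/(-4) = -1/4)
g(P) = 59/2 + P (g(P) = (-13/2 + 36) + P = 59/2 + P)
(g(b(3))*f(7, -6))*41 = ((59/2 - 1/4)*(-5 - 6))*41 = ((117/4)*(-11))*41 = -1287/4*41 = -52767/4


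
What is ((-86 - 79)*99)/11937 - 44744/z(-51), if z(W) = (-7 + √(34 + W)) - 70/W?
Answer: 1302614587371/251842847 + 58189572*I*√17/63293 ≈ 5172.3 + 3790.7*I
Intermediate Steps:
z(W) = -7 + √(34 + W) - 70/W
((-86 - 79)*99)/11937 - 44744/z(-51) = ((-86 - 79)*99)/11937 - 44744/(-7 + √(34 - 51) - 70/(-51)) = -165*99*(1/11937) - 44744/(-7 + √(-17) - 70*(-1/51)) = -16335*1/11937 - 44744/(-7 + I*√17 + 70/51) = -5445/3979 - 44744/(-287/51 + I*√17)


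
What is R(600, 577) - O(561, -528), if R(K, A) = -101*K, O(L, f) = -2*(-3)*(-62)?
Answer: -60228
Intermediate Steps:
O(L, f) = -372 (O(L, f) = 6*(-62) = -372)
R(600, 577) - O(561, -528) = -101*600 - 1*(-372) = -60600 + 372 = -60228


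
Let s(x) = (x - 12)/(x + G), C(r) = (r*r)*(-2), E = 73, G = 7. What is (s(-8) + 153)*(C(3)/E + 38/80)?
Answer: 115391/2920 ≈ 39.517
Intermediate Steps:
C(r) = -2*r² (C(r) = r²*(-2) = -2*r²)
s(x) = (-12 + x)/(7 + x) (s(x) = (x - 12)/(x + 7) = (-12 + x)/(7 + x))
(s(-8) + 153)*(C(3)/E + 38/80) = ((-12 - 8)/(7 - 8) + 153)*(-2*3²/73 + 38/80) = (-20/(-1) + 153)*(-2*9*(1/73) + 38*(1/80)) = (-1*(-20) + 153)*(-18*1/73 + 19/40) = (20 + 153)*(-18/73 + 19/40) = 173*(667/2920) = 115391/2920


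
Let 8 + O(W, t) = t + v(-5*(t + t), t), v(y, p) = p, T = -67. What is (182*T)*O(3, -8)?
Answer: 292656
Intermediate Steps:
O(W, t) = -8 + 2*t (O(W, t) = -8 + (t + t) = -8 + 2*t)
(182*T)*O(3, -8) = (182*(-67))*(-8 + 2*(-8)) = -12194*(-8 - 16) = -12194*(-24) = 292656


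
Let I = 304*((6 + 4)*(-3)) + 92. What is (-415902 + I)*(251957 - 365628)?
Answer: 48302218030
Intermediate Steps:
I = -9028 (I = 304*(10*(-3)) + 92 = 304*(-30) + 92 = -9120 + 92 = -9028)
(-415902 + I)*(251957 - 365628) = (-415902 - 9028)*(251957 - 365628) = -424930*(-113671) = 48302218030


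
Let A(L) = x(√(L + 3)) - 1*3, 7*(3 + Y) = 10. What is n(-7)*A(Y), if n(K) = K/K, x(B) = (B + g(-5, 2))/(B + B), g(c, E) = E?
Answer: -5/2 + √70/10 ≈ -1.6633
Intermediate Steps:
Y = -11/7 (Y = -3 + (⅐)*10 = -3 + 10/7 = -11/7 ≈ -1.5714)
x(B) = (2 + B)/(2*B) (x(B) = (B + 2)/(B + B) = (2 + B)/((2*B)) = (2 + B)*(1/(2*B)) = (2 + B)/(2*B))
A(L) = -3 + (2 + √(3 + L))/(2*√(3 + L)) (A(L) = (2 + √(L + 3))/(2*(√(L + 3))) - 1*3 = (2 + √(3 + L))/(2*(√(3 + L))) - 3 = (2 + √(3 + L))/(2*√(3 + L)) - 3 = -3 + (2 + √(3 + L))/(2*√(3 + L)))
n(K) = 1
n(-7)*A(Y) = 1*(-5/2 + (3 - 11/7)^(-½)) = 1*(-5/2 + (10/7)^(-½)) = 1*(-5/2 + √70/10) = -5/2 + √70/10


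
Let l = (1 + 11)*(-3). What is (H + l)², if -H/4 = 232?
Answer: 929296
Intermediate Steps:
H = -928 (H = -4*232 = -928)
l = -36 (l = 12*(-3) = -36)
(H + l)² = (-928 - 36)² = (-964)² = 929296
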